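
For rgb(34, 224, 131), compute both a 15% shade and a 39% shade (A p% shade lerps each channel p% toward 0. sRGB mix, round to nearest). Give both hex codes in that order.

#1DBE6F, #158950

15% shade:
  R: 34 + 0.15×(0−34) = 34 − 5.1 = 28.9 → 29
  G: 224 + 0.15×(0−224) = 224 − 33.6 = 190.4 → 190
  B: 131 − 19.65 = 111.35 → 111
  → #1DBE6F
39% shade:
  R: 34 + 0.39×(0−34) = 34 − 13.26 = 20.74 → 21
  G: 224 + 0.39×(0−224) = 224 − 87.36 = 136.64 → 137
  B: 131 + 0.39×(0−131) = 131 − 51.09 = 79.91 → 80
  → #158950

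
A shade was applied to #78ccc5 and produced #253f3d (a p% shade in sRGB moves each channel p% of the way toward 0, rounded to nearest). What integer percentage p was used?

#78ccc5 is rgb(120, 204, 197); #253f3d is rgb(37, 63, 61).
On the G channel (widest range): 63 ≈ 204 + (p/100)(0 − 204), so p ≈ 100×(63 − 204)/(0 − 204) = -14100/-204 = 69.12.
p = 69 reproduces all three channels after rounding.

69%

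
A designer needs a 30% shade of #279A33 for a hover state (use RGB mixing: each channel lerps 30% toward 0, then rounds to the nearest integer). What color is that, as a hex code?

#1B6C24

#279A33 is rgb(39, 154, 51).
A 30% shade moves each channel 30% toward 0:
  R: 39 + 0.3×(0−39) = 39 − 11.7 = 27.3 → 27
  G: 154 − 46.2 = 107.8 → 108
  B: 51 − 15.3 = 35.7 → 36
rgb(27, 108, 36) = #1B6C24.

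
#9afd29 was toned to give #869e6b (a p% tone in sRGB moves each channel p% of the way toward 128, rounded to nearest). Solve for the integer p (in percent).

76%

#9afd29 is rgb(154, 253, 41); #869e6b is rgb(134, 158, 107).
On the G channel (widest range): 158 ≈ 253 + (p/100)(128 − 253), so p ≈ 100×(158 − 253)/(128 − 253) = -9500/-125 = 76.00.
p = 76 reproduces all three channels after rounding.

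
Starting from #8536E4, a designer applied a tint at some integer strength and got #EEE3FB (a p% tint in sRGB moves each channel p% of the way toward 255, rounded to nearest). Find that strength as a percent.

86%

#8536E4 is rgb(133, 54, 228); #EEE3FB is rgb(238, 227, 251).
On the G channel (widest range): 227 ≈ 54 + (p/100)(255 − 54), so p ≈ 100×(227 − 54)/(255 − 54) = 17300/201 = 86.07.
p = 86 reproduces all three channels after rounding.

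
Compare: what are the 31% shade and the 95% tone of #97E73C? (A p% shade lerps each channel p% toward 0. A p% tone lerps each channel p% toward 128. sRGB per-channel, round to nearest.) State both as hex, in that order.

#689F29, #81857D

#97E73C is rgb(151, 231, 60).
31% shade:
  R: 151 − 46.81 = 104.19 → 104
  G: 231 + 0.31×(0−231) = 231 − 71.61 = 159.39 → 159
  B: 60 + 0.31×(0−60) = 60 − 18.6 = 41.4 → 41
  → #689F29
95% tone:
  R: 151 + 0.95×(128−151) = 151 − 21.85 = 129.15 → 129
  G: 231 − 97.85 = 133.15 → 133
  B: 60 + 64.6 = 124.6 → 125
  → #81857D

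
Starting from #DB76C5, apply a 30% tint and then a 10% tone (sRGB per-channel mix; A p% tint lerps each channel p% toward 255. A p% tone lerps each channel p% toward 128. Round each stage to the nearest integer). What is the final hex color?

#DC9CCD

#DB76C5 is rgb(219, 118, 197).
A 30% tint moves each channel 30% toward 255:
  R: 219 + 10.8 = 229.8 → 230
  G: 118 + 41.1 = 159.1 → 159
  B: 197 + 17.4 = 214.4 → 214
After the tint: rgb(230, 159, 214) = #E69FD6.
A 10% tone moves each channel 10% toward 128:
  R: 230 + 0.1×(128−230) = 230 − 10.2 = 219.8 → 220
  G: 159 − 3.1 = 155.9 → 156
  B: 214 + 0.1×(128−214) = 214 − 8.6 = 205.4 → 205
rgb(220, 156, 205) = #DC9CCD.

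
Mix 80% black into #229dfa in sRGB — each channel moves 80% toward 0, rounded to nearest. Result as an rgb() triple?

#229dfa is rgb(34, 157, 250).
Lerp each channel 80% toward 0:
  R: 34 + 0.8×(0−34) = 34 − 27.2 = 6.8 → 7
  G: 157 + 0.8×(0−157) = 157 − 125.6 = 31.4 → 31
  B: 250 + 0.8×(0−250) = 250 − 200 = 50 → 50

rgb(7, 31, 50)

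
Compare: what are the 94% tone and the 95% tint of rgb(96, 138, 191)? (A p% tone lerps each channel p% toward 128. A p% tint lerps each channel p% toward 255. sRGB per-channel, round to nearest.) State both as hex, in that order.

94% tone:
  R: 96 + 0.94×(128−96) = 96 + 30.08 = 126.08 → 126
  G: 138 − 9.4 = 128.6 → 129
  B: 191 − 59.22 = 131.78 → 132
  → #7E8184
95% tint:
  R: 96 + 0.95×(255−96) = 96 + 151.05 = 247.05 → 247
  G: 138 + 111.15 = 249.15 → 249
  B: 191 + 60.8 = 251.8 → 252
  → #F7F9FC

#7E8184, #F7F9FC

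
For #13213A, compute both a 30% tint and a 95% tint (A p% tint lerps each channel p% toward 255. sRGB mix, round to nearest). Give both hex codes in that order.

#13213A is rgb(19, 33, 58).
30% tint:
  R: 19 + 70.8 = 89.8 → 90
  G: 33 + 0.3×(255−33) = 33 + 66.6 = 99.6 → 100
  B: 58 + 0.3×(255−58) = 58 + 59.1 = 117.1 → 117
  → #5A6475
95% tint:
  R: 19 + 0.95×(255−19) = 19 + 224.2 = 243.2 → 243
  G: 33 + 210.9 = 243.9 → 244
  B: 58 + 187.15 = 245.15 → 245
  → #F3F4F5

#5A6475, #F3F4F5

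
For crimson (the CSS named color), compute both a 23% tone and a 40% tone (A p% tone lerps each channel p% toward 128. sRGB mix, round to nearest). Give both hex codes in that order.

CSS crimson is rgb(220, 20, 60).
23% tone:
  R: 220 + 0.23×(128−220) = 220 − 21.16 = 198.84 → 199
  G: 20 + 0.23×(128−20) = 20 + 24.84 = 44.84 → 45
  B: 60 + 15.64 = 75.64 → 76
  → #c72d4c
40% tone:
  R: 220 − 36.8 = 183.2 → 183
  G: 20 + 43.2 = 63.2 → 63
  B: 60 + 0.4×(128−60) = 60 + 27.2 = 87.2 → 87
  → #b73f57

#c72d4c, #b73f57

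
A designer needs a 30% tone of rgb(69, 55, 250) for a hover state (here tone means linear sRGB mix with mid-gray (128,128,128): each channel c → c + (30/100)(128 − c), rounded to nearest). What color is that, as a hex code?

Lerp each channel 30% toward 128:
  R: 69 + 17.7 = 86.7 → 87
  G: 55 + 0.3×(128−55) = 55 + 21.9 = 76.9 → 77
  B: 250 − 36.6 = 213.4 → 213
rgb(87, 77, 213) = #574DD5.

#574DD5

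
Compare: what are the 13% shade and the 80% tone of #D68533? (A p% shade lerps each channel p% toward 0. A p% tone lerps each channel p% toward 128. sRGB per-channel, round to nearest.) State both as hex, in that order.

#BA742C, #918171

#D68533 is rgb(214, 133, 51).
13% shade:
  R: 214 − 27.82 = 186.18 → 186
  G: 133 + 0.13×(0−133) = 133 − 17.29 = 115.71 → 116
  B: 51 + 0.13×(0−51) = 51 − 6.63 = 44.37 → 44
  → #BA742C
80% tone:
  R: 214 + 0.8×(128−214) = 214 − 68.8 = 145.2 → 145
  G: 133 + 0.8×(128−133) = 133 − 4 = 129 → 129
  B: 51 + 61.6 = 112.6 → 113
  → #918171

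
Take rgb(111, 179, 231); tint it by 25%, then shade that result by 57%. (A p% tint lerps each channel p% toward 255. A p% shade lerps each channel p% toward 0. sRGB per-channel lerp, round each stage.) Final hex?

#3F5566

Lerp each channel 25% toward 255:
  R: 111 + 0.25×(255−111) = 111 + 36 = 147 → 147
  G: 179 + 19 = 198 → 198
  B: 231 + 0.25×(255−231) = 231 + 6 = 237 → 237
After the tint: rgb(147, 198, 237) = #93C6ED.
Lerp each channel 57% toward 0:
  R: 147 + 0.57×(0−147) = 147 − 83.79 = 63.21 → 63
  G: 198 + 0.57×(0−198) = 198 − 112.86 = 85.14 → 85
  B: 237 + 0.57×(0−237) = 237 − 135.09 = 101.91 → 102
rgb(63, 85, 102) = #3F5566.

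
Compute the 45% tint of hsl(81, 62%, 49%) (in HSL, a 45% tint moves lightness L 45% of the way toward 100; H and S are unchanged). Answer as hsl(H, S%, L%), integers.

hsl(81, 62%, 72%)

L moves 45% from 49 toward 100: 49 + 22.95 = 71.95 → 72.
H and S are unchanged.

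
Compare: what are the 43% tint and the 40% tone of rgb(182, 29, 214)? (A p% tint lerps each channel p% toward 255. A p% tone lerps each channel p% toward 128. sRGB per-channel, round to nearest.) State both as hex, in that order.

#D57EE8, #A045B4

43% tint:
  R: 182 + 31.39 = 213.39 → 213
  G: 29 + 97.18 = 126.18 → 126
  B: 214 + 17.63 = 231.63 → 232
  → #D57EE8
40% tone:
  R: 182 + 0.4×(128−182) = 182 − 21.6 = 160.4 → 160
  G: 29 + 0.4×(128−29) = 29 + 39.6 = 68.6 → 69
  B: 214 + 0.4×(128−214) = 214 − 34.4 = 179.6 → 180
  → #A045B4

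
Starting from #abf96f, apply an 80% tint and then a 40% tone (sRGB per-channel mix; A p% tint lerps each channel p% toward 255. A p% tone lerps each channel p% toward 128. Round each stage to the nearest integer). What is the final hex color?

#abf96f is rgb(171, 249, 111).
An 80% tint moves each channel 80% toward 255:
  R: 171 + 67.2 = 238.2 → 238
  G: 249 + 0.8×(255−249) = 249 + 4.8 = 253.8 → 254
  B: 111 + 115.2 = 226.2 → 226
After the tint: rgb(238, 254, 226) = #eefee2.
Per channel, c → c + 0.4(128 − c):
  R: 238 + 0.4×(128−238) = 238 − 44 = 194 → 194
  G: 254 − 50.4 = 203.6 → 204
  B: 226 + 0.4×(128−226) = 226 − 39.2 = 186.8 → 187
rgb(194, 204, 187) = #c2ccbb.

#c2ccbb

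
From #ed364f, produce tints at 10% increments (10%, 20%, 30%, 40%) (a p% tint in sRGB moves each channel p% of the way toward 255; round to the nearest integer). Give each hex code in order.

#ef4a61, #f15e72, #f27284, #f48695

#ed364f is rgb(237, 54, 79).
10%: (237 + 1.8 = 238.8→239, 54 + 20.1 = 74.1→74, 79 + 17.6 = 96.6→97) → #ef4a61
20%: (237 + 3.6 = 240.6→241, 54 + 40.2 = 94.2→94, 79 + 35.2 = 114.2→114) → #f15e72
30%: (237 + 5.4 = 242.4→242, 54 + 60.3 = 114.3→114, 79 + 52.8 = 131.8→132) → #f27284
40%: (237 + 7.2 = 244.2→244, 54 + 80.4 = 134.4→134, 79 + 70.4 = 149.4→149) → #f48695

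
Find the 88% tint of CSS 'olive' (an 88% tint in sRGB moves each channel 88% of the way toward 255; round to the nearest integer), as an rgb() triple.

rgb(240, 240, 224)

CSS olive is rgb(128, 128, 0).
Lerp each channel 88% toward 255:
  R: 128 + 0.88×(255−128) = 128 + 111.76 = 239.76 → 240
  G: 128 + 0.88×(255−128) = 128 + 111.76 = 239.76 → 240
  B: 0 + 0.88×(255−0) = 0 + 224.4 = 224.4 → 224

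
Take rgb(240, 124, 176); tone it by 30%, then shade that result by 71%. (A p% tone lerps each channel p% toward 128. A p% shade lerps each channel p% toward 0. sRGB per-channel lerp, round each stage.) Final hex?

A 30% tone moves each channel 30% toward 128:
  R: 240 − 33.6 = 206.4 → 206
  G: 124 + 0.3×(128−124) = 124 + 1.2 = 125.2 → 125
  B: 176 − 14.4 = 161.6 → 162
After the tone: rgb(206, 125, 162) = #CE7DA2.
Per channel, c → c + 0.71(0 − c):
  R: 206 − 146.26 = 59.74 → 60
  G: 125 + 0.71×(0−125) = 125 − 88.75 = 36.25 → 36
  B: 162 − 115.02 = 46.98 → 47
rgb(60, 36, 47) = #3C242F.

#3C242F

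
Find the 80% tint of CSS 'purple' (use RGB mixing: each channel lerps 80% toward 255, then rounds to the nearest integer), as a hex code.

#E6CCE6

CSS purple is rgb(128, 0, 128).
Per channel, c → c + 0.8(255 − c):
  R: 128 + 0.8×(255−128) = 128 + 101.6 = 229.6 → 230
  G: 0 + 0.8×(255−0) = 0 + 204 = 204 → 204
  B: 128 + 0.8×(255−128) = 128 + 101.6 = 229.6 → 230
rgb(230, 204, 230) = #E6CCE6.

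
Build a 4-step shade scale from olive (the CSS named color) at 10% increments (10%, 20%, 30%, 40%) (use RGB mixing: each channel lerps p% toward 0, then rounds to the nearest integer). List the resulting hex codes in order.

CSS olive is rgb(128, 128, 0).
10%: (128 − 12.8 = 115.2→115, 128 − 12.8 = 115.2→115, 0→0) → #737300
20%: (128 − 25.6 = 102.4→102, 128 − 25.6 = 102.4→102, 0→0) → #666600
30%: (128 − 38.4 = 89.6→90, 128 − 38.4 = 89.6→90, 0→0) → #5a5a00
40%: (128 − 51.2 = 76.8→77, 128 − 51.2 = 76.8→77, 0→0) → #4d4d00

#737300, #666600, #5a5a00, #4d4d00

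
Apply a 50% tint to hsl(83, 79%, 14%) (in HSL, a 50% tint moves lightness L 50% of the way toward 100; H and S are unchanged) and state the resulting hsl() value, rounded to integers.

L moves 50% from 14 toward 100: 14 + 43 = 57 → 57.
H and S are unchanged.

hsl(83, 79%, 57%)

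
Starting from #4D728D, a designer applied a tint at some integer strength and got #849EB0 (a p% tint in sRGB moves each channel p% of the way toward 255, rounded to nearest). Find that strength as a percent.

#4D728D is rgb(77, 114, 141); #849EB0 is rgb(132, 158, 176).
On the R channel (widest range): 132 ≈ 77 + (p/100)(255 − 77), so p ≈ 100×(132 − 77)/(255 − 77) = 5500/178 = 30.90.
p = 31 reproduces all three channels after rounding.

31%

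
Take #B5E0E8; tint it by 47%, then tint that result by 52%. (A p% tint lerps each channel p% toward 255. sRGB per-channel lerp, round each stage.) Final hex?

#B5E0E8 is rgb(181, 224, 232).
Per channel, c → c + 0.47(255 − c):
  R: 181 + 34.78 = 215.78 → 216
  G: 224 + 14.57 = 238.57 → 239
  B: 232 + 0.47×(255−232) = 232 + 10.81 = 242.81 → 243
After the tint: rgb(216, 239, 243) = #D8EFF3.
Per channel, c → c + 0.52(255 − c):
  R: 216 + 0.52×(255−216) = 216 + 20.28 = 236.28 → 236
  G: 239 + 8.32 = 247.32 → 247
  B: 243 + 0.52×(255−243) = 243 + 6.24 = 249.24 → 249
rgb(236, 247, 249) = #ECF7F9.

#ECF7F9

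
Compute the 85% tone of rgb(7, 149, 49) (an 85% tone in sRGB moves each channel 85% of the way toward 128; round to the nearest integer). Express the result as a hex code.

#6e8374

Per channel, c → c + 0.85(128 − c):
  R: 7 + 0.85×(128−7) = 7 + 102.85 = 109.85 → 110
  G: 149 − 17.85 = 131.15 → 131
  B: 49 + 0.85×(128−49) = 49 + 67.15 = 116.15 → 116
rgb(110, 131, 116) = #6e8374.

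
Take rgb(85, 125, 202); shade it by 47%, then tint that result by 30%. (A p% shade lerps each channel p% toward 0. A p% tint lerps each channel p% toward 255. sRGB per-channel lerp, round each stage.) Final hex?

Per channel, c → c + 0.47(0 − c):
  R: 85 − 39.95 = 45.05 → 45
  G: 125 − 58.75 = 66.25 → 66
  B: 202 + 0.47×(0−202) = 202 − 94.94 = 107.06 → 107
After the shade: rgb(45, 66, 107) = #2D426B.
Lerp each channel 30% toward 255:
  R: 45 + 0.3×(255−45) = 45 + 63 = 108 → 108
  G: 66 + 0.3×(255−66) = 66 + 56.7 = 122.7 → 123
  B: 107 + 0.3×(255−107) = 107 + 44.4 = 151.4 → 151
rgb(108, 123, 151) = #6C7B97.

#6C7B97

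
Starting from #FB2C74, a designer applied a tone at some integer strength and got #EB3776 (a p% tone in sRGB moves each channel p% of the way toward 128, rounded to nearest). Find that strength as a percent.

#FB2C74 is rgb(251, 44, 116); #EB3776 is rgb(235, 55, 118).
On the R channel (widest range): 235 ≈ 251 + (p/100)(128 − 251), so p ≈ 100×(235 − 251)/(128 − 251) = -1600/-123 = 13.01.
p = 13 reproduces all three channels after rounding.

13%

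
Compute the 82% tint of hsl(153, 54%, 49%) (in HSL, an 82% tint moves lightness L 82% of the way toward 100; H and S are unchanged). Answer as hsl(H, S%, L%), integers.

L moves 82% from 49 toward 100: 49 + 41.82 = 90.82 → 91.
H and S are unchanged.

hsl(153, 54%, 91%)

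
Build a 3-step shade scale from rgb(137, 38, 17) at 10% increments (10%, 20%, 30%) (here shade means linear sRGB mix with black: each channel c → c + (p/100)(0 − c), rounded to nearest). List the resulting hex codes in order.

#7B220F, #6E1E0E, #601B0C

10%: (137 − 13.7 = 123.3→123, 38 − 3.8 = 34.2→34, 17 − 1.7 = 15.3→15) → #7B220F
20%: (137 − 27.4 = 109.6→110, 38 − 7.6 = 30.4→30, 17 − 3.4 = 13.6→14) → #6E1E0E
30%: (137 − 41.1 = 95.9→96, 38 − 11.4 = 26.6→27, 17 − 5.1 = 11.9→12) → #601B0C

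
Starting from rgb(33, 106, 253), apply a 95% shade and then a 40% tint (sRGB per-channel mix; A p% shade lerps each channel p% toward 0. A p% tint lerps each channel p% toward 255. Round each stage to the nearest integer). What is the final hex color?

A 95% shade moves each channel 95% toward 0:
  R: 33 + 0.95×(0−33) = 33 − 31.35 = 1.65 → 2
  G: 106 + 0.95×(0−106) = 106 − 100.7 = 5.3 → 5
  B: 253 + 0.95×(0−253) = 253 − 240.35 = 12.65 → 13
After the shade: rgb(2, 5, 13) = #02050d.
Per channel, c → c + 0.4(255 − c):
  R: 2 + 101.2 = 103.2 → 103
  G: 5 + 0.4×(255−5) = 5 + 100 = 105 → 105
  B: 13 + 0.4×(255−13) = 13 + 96.8 = 109.8 → 110
rgb(103, 105, 110) = #67696e.

#67696e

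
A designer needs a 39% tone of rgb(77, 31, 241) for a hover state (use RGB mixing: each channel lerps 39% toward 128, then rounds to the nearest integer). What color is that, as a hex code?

Lerp each channel 39% toward 128:
  R: 77 + 0.39×(128−77) = 77 + 19.89 = 96.89 → 97
  G: 31 + 37.83 = 68.83 → 69
  B: 241 − 44.07 = 196.93 → 197
rgb(97, 69, 197) = #6145c5.

#6145c5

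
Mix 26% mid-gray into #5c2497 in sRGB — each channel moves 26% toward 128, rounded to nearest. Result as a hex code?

#653c91

#5c2497 is rgb(92, 36, 151).
Lerp each channel 26% toward 128:
  R: 92 + 0.26×(128−92) = 92 + 9.36 = 101.36 → 101
  G: 36 + 0.26×(128−36) = 36 + 23.92 = 59.92 → 60
  B: 151 − 5.98 = 145.02 → 145
rgb(101, 60, 145) = #653c91.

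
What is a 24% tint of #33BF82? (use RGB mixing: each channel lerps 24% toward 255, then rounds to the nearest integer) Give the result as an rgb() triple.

rgb(100, 206, 160)

#33BF82 is rgb(51, 191, 130).
Lerp each channel 24% toward 255:
  R: 51 + 0.24×(255−51) = 51 + 48.96 = 99.96 → 100
  G: 191 + 15.36 = 206.36 → 206
  B: 130 + 30 = 160 → 160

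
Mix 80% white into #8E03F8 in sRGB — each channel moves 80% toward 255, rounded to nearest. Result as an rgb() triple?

#8E03F8 is rgb(142, 3, 248).
An 80% tint moves each channel 80% toward 255:
  R: 142 + 90.4 = 232.4 → 232
  G: 3 + 201.6 = 204.6 → 205
  B: 248 + 5.6 = 253.6 → 254

rgb(232, 205, 254)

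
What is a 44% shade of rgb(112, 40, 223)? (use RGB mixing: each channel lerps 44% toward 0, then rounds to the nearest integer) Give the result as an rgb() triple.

rgb(63, 22, 125)

Per channel, c → c + 0.44(0 − c):
  R: 112 + 0.44×(0−112) = 112 − 49.28 = 62.72 → 63
  G: 40 + 0.44×(0−40) = 40 − 17.6 = 22.4 → 22
  B: 223 + 0.44×(0−223) = 223 − 98.12 = 124.88 → 125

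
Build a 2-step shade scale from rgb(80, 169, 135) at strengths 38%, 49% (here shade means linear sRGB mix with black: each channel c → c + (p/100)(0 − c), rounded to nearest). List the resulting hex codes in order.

38%: (80 − 30.4 = 49.6→50, 169 − 64.22 = 104.78→105, 135 − 51.3 = 83.7→84) → #326954
49%: (80 − 39.2 = 40.8→41, 169 − 82.81 = 86.19→86, 135 − 66.15 = 68.85→69) → #295645

#326954, #295645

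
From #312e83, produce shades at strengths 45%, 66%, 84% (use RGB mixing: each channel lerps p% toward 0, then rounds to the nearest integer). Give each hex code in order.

#312e83 is rgb(49, 46, 131).
45%: (49 − 22.05 = 26.95→27, 46 − 20.7 = 25.3→25, 131 − 58.95 = 72.05→72) → #1b1948
66%: (49 − 32.34 = 16.66→17, 46 − 30.36 = 15.64→16, 131 − 86.46 = 44.54→45) → #11102d
84%: (49 − 41.16 = 7.84→8, 46 − 38.64 = 7.36→7, 131 − 110.04 = 20.96→21) → #080715

#1b1948, #11102d, #080715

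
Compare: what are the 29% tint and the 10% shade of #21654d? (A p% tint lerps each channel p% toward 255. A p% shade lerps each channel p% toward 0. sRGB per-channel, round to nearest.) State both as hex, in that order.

#21654d is rgb(33, 101, 77).
29% tint:
  R: 33 + 0.29×(255−33) = 33 + 64.38 = 97.38 → 97
  G: 101 + 44.66 = 145.66 → 146
  B: 77 + 51.62 = 128.62 → 129
  → #619281
10% shade:
  R: 33 + 0.1×(0−33) = 33 − 3.3 = 29.7 → 30
  G: 101 + 0.1×(0−101) = 101 − 10.1 = 90.9 → 91
  B: 77 − 7.7 = 69.3 → 69
  → #1e5b45

#619281, #1e5b45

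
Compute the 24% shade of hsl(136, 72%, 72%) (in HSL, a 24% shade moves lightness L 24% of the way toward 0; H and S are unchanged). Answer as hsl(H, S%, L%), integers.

L moves 24% from 72 toward 0: 72 − 17.28 = 54.72 → 55.
H and S are unchanged.

hsl(136, 72%, 55%)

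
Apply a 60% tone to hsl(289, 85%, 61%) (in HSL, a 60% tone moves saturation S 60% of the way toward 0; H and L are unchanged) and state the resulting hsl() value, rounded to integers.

hsl(289, 34%, 61%)

S moves 60% from 85 toward 0: 85 − 51 = 34 → 34.
H and L are unchanged.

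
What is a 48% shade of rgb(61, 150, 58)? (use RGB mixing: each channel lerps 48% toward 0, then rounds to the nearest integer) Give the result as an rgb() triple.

A 48% shade moves each channel 48% toward 0:
  R: 61 − 29.28 = 31.72 → 32
  G: 150 + 0.48×(0−150) = 150 − 72 = 78 → 78
  B: 58 − 27.84 = 30.16 → 30

rgb(32, 78, 30)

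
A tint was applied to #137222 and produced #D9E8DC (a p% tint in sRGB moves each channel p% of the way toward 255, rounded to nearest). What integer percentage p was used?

84%

#137222 is rgb(19, 114, 34); #D9E8DC is rgb(217, 232, 220).
On the R channel (widest range): 217 ≈ 19 + (p/100)(255 − 19), so p ≈ 100×(217 − 19)/(255 − 19) = 19800/236 = 83.90.
p = 84 reproduces all three channels after rounding.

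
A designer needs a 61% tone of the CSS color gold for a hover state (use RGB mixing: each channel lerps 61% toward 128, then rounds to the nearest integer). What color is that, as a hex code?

CSS gold is rgb(255, 215, 0).
A 61% tone moves each channel 61% toward 128:
  R: 255 − 77.47 = 177.53 → 178
  G: 215 + 0.61×(128−215) = 215 − 53.07 = 161.93 → 162
  B: 0 + 78.08 = 78.08 → 78
rgb(178, 162, 78) = #B2A24E.

#B2A24E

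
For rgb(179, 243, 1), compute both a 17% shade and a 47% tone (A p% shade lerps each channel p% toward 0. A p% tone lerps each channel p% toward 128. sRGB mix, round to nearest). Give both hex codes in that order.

#95CA01, #9BBD3D

17% shade:
  R: 179 + 0.17×(0−179) = 179 − 30.43 = 148.57 → 149
  G: 243 − 41.31 = 201.69 → 202
  B: 1 + 0.17×(0−1) = 1 − 0.17 = 0.83 → 1
  → #95CA01
47% tone:
  R: 179 + 0.47×(128−179) = 179 − 23.97 = 155.03 → 155
  G: 243 + 0.47×(128−243) = 243 − 54.05 = 188.95 → 189
  B: 1 + 0.47×(128−1) = 1 + 59.69 = 60.69 → 61
  → #9BBD3D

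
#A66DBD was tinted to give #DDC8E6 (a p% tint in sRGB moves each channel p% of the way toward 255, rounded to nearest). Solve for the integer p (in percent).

#A66DBD is rgb(166, 109, 189); #DDC8E6 is rgb(221, 200, 230).
On the G channel (widest range): 200 ≈ 109 + (p/100)(255 − 109), so p ≈ 100×(200 − 109)/(255 − 109) = 9100/146 = 62.33.
p = 62 reproduces all three channels after rounding.

62%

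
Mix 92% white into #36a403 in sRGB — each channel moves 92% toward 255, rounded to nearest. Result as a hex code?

#eff8eb

#36a403 is rgb(54, 164, 3).
Lerp each channel 92% toward 255:
  R: 54 + 0.92×(255−54) = 54 + 184.92 = 238.92 → 239
  G: 164 + 0.92×(255−164) = 164 + 83.72 = 247.72 → 248
  B: 3 + 0.92×(255−3) = 3 + 231.84 = 234.84 → 235
rgb(239, 248, 235) = #eff8eb.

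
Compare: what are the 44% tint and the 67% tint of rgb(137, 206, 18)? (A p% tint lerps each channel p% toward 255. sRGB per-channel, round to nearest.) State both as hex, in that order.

#BDE47A, #D8EFB1

44% tint:
  R: 137 + 51.92 = 188.92 → 189
  G: 206 + 0.44×(255−206) = 206 + 21.56 = 227.56 → 228
  B: 18 + 104.28 = 122.28 → 122
  → #BDE47A
67% tint:
  R: 137 + 79.06 = 216.06 → 216
  G: 206 + 0.67×(255−206) = 206 + 32.83 = 238.83 → 239
  B: 18 + 158.79 = 176.79 → 177
  → #D8EFB1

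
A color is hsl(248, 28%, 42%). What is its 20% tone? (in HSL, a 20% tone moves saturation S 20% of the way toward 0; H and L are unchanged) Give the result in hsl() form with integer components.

hsl(248, 22%, 42%)

S moves 20% from 28 toward 0: 28 − 5.6 = 22.4 → 22.
H and L are unchanged.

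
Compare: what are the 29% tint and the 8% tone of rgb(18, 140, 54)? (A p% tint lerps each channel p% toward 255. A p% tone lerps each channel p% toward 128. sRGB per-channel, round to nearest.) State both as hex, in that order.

29% tint:
  R: 18 + 0.29×(255−18) = 18 + 68.73 = 86.73 → 87
  G: 140 + 0.29×(255−140) = 140 + 33.35 = 173.35 → 173
  B: 54 + 0.29×(255−54) = 54 + 58.29 = 112.29 → 112
  → #57AD70
8% tone:
  R: 18 + 0.08×(128−18) = 18 + 8.8 = 26.8 → 27
  G: 140 − 0.96 = 139.04 → 139
  B: 54 + 0.08×(128−54) = 54 + 5.92 = 59.92 → 60
  → #1B8B3C

#57AD70, #1B8B3C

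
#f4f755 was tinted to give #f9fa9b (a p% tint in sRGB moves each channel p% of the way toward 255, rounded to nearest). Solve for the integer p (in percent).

#f4f755 is rgb(244, 247, 85); #f9fa9b is rgb(249, 250, 155).
On the B channel (widest range): 155 ≈ 85 + (p/100)(255 − 85), so p ≈ 100×(155 − 85)/(255 − 85) = 7000/170 = 41.18.
p = 41 reproduces all three channels after rounding.

41%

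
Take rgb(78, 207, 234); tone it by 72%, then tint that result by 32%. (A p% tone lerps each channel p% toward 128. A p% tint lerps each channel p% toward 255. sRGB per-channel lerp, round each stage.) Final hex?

#9FB8BD

A 72% tone moves each channel 72% toward 128:
  R: 78 + 36 = 114 → 114
  G: 207 − 56.88 = 150.12 → 150
  B: 234 − 76.32 = 157.68 → 158
After the tone: rgb(114, 150, 158) = #72969E.
Lerp each channel 32% toward 255:
  R: 114 + 0.32×(255−114) = 114 + 45.12 = 159.12 → 159
  G: 150 + 33.6 = 183.6 → 184
  B: 158 + 0.32×(255−158) = 158 + 31.04 = 189.04 → 189
rgb(159, 184, 189) = #9FB8BD.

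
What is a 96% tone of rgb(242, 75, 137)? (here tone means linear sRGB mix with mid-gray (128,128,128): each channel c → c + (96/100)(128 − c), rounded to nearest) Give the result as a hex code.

A 96% tone moves each channel 96% toward 128:
  R: 242 + 0.96×(128−242) = 242 − 109.44 = 132.56 → 133
  G: 75 + 0.96×(128−75) = 75 + 50.88 = 125.88 → 126
  B: 137 − 8.64 = 128.36 → 128
rgb(133, 126, 128) = #857e80.

#857e80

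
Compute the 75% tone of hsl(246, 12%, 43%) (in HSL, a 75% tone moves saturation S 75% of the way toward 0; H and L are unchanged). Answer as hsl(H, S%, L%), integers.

S moves 75% from 12 toward 0: 12 − 9 = 3 → 3.
H and L are unchanged.

hsl(246, 3%, 43%)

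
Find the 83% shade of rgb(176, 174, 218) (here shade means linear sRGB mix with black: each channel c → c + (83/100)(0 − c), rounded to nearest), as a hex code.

#1E1E25

Lerp each channel 83% toward 0:
  R: 176 − 146.08 = 29.92 → 30
  G: 174 + 0.83×(0−174) = 174 − 144.42 = 29.58 → 30
  B: 218 + 0.83×(0−218) = 218 − 180.94 = 37.06 → 37
rgb(30, 30, 37) = #1E1E25.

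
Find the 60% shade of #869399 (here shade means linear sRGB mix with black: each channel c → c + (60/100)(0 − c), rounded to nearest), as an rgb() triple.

rgb(54, 59, 61)

#869399 is rgb(134, 147, 153).
Per channel, c → c + 0.6(0 − c):
  R: 134 + 0.6×(0−134) = 134 − 80.4 = 53.6 → 54
  G: 147 + 0.6×(0−147) = 147 − 88.2 = 58.8 → 59
  B: 153 + 0.6×(0−153) = 153 − 91.8 = 61.2 → 61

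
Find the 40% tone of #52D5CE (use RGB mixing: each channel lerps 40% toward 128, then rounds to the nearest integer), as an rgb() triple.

rgb(100, 179, 175)

#52D5CE is rgb(82, 213, 206).
Per channel, c → c + 0.4(128 − c):
  R: 82 + 18.4 = 100.4 → 100
  G: 213 − 34 = 179 → 179
  B: 206 − 31.2 = 174.8 → 175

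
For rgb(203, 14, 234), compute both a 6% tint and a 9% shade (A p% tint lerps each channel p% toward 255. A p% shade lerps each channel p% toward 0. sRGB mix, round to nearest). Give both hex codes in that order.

6% tint:
  R: 203 + 3.12 = 206.12 → 206
  G: 14 + 14.46 = 28.46 → 28
  B: 234 + 1.26 = 235.26 → 235
  → #CE1CEB
9% shade:
  R: 203 + 0.09×(0−203) = 203 − 18.27 = 184.73 → 185
  G: 14 + 0.09×(0−14) = 14 − 1.26 = 12.74 → 13
  B: 234 + 0.09×(0−234) = 234 − 21.06 = 212.94 → 213
  → #B90DD5

#CE1CEB, #B90DD5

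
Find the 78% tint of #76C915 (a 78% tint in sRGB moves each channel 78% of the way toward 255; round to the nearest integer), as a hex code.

#76C915 is rgb(118, 201, 21).
Lerp each channel 78% toward 255:
  R: 118 + 0.78×(255−118) = 118 + 106.86 = 224.86 → 225
  G: 201 + 0.78×(255−201) = 201 + 42.12 = 243.12 → 243
  B: 21 + 182.52 = 203.52 → 204
rgb(225, 243, 204) = #E1F3CC.

#E1F3CC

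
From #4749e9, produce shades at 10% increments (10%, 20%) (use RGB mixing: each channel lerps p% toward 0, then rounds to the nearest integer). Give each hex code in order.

#4749e9 is rgb(71, 73, 233).
10%: (71 − 7.1 = 63.9→64, 73 − 7.3 = 65.7→66, 233 − 23.3 = 209.7→210) → #4042d2
20%: (71 − 14.2 = 56.8→57, 73 − 14.6 = 58.4→58, 233 − 46.6 = 186.4→186) → #393aba

#4042d2, #393aba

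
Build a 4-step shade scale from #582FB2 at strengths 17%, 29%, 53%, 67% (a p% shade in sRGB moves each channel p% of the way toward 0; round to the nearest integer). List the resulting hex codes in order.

#582FB2 is rgb(88, 47, 178).
17%: (88 − 14.96 = 73.04→73, 47 − 7.99 = 39.01→39, 178 − 30.26 = 147.74→148) → #492794
29%: (88 − 25.52 = 62.48→62, 47 − 13.63 = 33.37→33, 178 − 51.62 = 126.38→126) → #3E217E
53%: (88 − 46.64 = 41.36→41, 47 − 24.91 = 22.09→22, 178 − 94.34 = 83.66→84) → #291654
67%: (88 − 58.96 = 29.04→29, 47 − 31.49 = 15.51→16, 178 − 119.26 = 58.74→59) → #1D103B

#492794, #3E217E, #291654, #1D103B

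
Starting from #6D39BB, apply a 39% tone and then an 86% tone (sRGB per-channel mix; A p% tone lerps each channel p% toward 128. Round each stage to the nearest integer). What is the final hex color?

#6D39BB is rgb(109, 57, 187).
Per channel, c → c + 0.39(128 − c):
  R: 109 + 0.39×(128−109) = 109 + 7.41 = 116.41 → 116
  G: 57 + 0.39×(128−57) = 57 + 27.69 = 84.69 → 85
  B: 187 + 0.39×(128−187) = 187 − 23.01 = 163.99 → 164
After the tone: rgb(116, 85, 164) = #7455A4.
Per channel, c → c + 0.86(128 − c):
  R: 116 + 0.86×(128−116) = 116 + 10.32 = 126.32 → 126
  G: 85 + 36.98 = 121.98 → 122
  B: 164 + 0.86×(128−164) = 164 − 30.96 = 133.04 → 133
rgb(126, 122, 133) = #7E7A85.

#7E7A85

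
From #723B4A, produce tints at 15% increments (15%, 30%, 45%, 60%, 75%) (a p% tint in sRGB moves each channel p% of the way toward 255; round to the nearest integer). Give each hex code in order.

#875865, #9C7680, #B1939B, #C7B1B7, #DCCED2

#723B4A is rgb(114, 59, 74).
15%: (114 + 21.15 = 135.15→135, 59 + 29.4 = 88.4→88, 74 + 27.15 = 101.15→101) → #875865
30%: (114 + 42.3 = 156.3→156, 59 + 58.8 = 117.8→118, 74 + 54.3 = 128.3→128) → #9C7680
45%: (114 + 63.45 = 177.45→177, 59 + 88.2 = 147.2→147, 74 + 81.45 = 155.45→155) → #B1939B
60%: (114 + 84.6 = 198.6→199, 59 + 117.6 = 176.6→177, 74 + 108.6 = 182.6→183) → #C7B1B7
75%: (114 + 105.75 = 219.75→220, 59 + 147 = 206→206, 74 + 135.75 = 209.75→210) → #DCCED2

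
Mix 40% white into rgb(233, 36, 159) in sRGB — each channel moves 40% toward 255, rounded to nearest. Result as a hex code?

A 40% tint moves each channel 40% toward 255:
  R: 233 + 8.8 = 241.8 → 242
  G: 36 + 87.6 = 123.6 → 124
  B: 159 + 38.4 = 197.4 → 197
rgb(242, 124, 197) = #F27CC5.

#F27CC5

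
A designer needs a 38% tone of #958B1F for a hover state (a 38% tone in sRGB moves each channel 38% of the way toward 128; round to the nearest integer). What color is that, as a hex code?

#8D8744

#958B1F is rgb(149, 139, 31).
A 38% tone moves each channel 38% toward 128:
  R: 149 + 0.38×(128−149) = 149 − 7.98 = 141.02 → 141
  G: 139 + 0.38×(128−139) = 139 − 4.18 = 134.82 → 135
  B: 31 + 36.86 = 67.86 → 68
rgb(141, 135, 68) = #8D8744.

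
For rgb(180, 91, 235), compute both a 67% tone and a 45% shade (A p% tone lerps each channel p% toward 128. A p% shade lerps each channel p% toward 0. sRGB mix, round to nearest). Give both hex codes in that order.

#9174A3, #633281

67% tone:
  R: 180 − 34.84 = 145.16 → 145
  G: 91 + 24.79 = 115.79 → 116
  B: 235 − 71.69 = 163.31 → 163
  → #9174A3
45% shade:
  R: 180 − 81 = 99 → 99
  G: 91 − 40.95 = 50.05 → 50
  B: 235 + 0.45×(0−235) = 235 − 105.75 = 129.25 → 129
  → #633281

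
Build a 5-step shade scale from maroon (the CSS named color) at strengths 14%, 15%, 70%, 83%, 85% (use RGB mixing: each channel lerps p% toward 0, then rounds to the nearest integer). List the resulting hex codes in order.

#6E0000, #6D0000, #260000, #160000, #130000

CSS maroon is rgb(128, 0, 0).
14%: (128 − 17.92 = 110.08→110, 0→0, 0→0) → #6E0000
15%: (128 − 19.2 = 108.8→109, 0→0, 0→0) → #6D0000
70%: (128 − 89.6 = 38.4→38, 0→0, 0→0) → #260000
83%: (128 − 106.24 = 21.76→22, 0→0, 0→0) → #160000
85%: (128 − 108.8 = 19.2→19, 0→0, 0→0) → #130000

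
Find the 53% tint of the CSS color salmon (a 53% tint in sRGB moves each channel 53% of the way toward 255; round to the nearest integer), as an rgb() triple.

CSS salmon is rgb(250, 128, 114).
Per channel, c → c + 0.53(255 − c):
  R: 250 + 0.53×(255−250) = 250 + 2.65 = 252.65 → 253
  G: 128 + 67.31 = 195.31 → 195
  B: 114 + 74.73 = 188.73 → 189

rgb(253, 195, 189)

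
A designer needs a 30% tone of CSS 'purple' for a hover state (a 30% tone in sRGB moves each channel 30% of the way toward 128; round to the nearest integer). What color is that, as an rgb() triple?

rgb(128, 38, 128)

CSS purple is rgb(128, 0, 128).
Per channel, c → c + 0.3(128 − c):
  R: 128 + 0.3×(128−128) = 128 + 0 = 128 → 128
  G: 0 + 0.3×(128−0) = 0 + 38.4 = 38.4 → 38
  B: 128 + 0.3×(128−128) = 128 + 0 = 128 → 128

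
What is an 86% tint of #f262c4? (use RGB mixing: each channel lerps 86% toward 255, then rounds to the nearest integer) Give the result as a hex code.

#fde9f7

#f262c4 is rgb(242, 98, 196).
Per channel, c → c + 0.86(255 − c):
  R: 242 + 11.18 = 253.18 → 253
  G: 98 + 0.86×(255−98) = 98 + 135.02 = 233.02 → 233
  B: 196 + 50.74 = 246.74 → 247
rgb(253, 233, 247) = #fde9f7.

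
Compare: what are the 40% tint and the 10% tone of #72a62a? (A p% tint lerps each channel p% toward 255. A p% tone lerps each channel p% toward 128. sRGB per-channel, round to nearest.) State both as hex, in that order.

#72a62a is rgb(114, 166, 42).
40% tint:
  R: 114 + 56.4 = 170.4 → 170
  G: 166 + 0.4×(255−166) = 166 + 35.6 = 201.6 → 202
  B: 42 + 0.4×(255−42) = 42 + 85.2 = 127.2 → 127
  → #aaca7f
10% tone:
  R: 114 + 1.4 = 115.4 → 115
  G: 166 − 3.8 = 162.2 → 162
  B: 42 + 8.6 = 50.6 → 51
  → #73a233

#aaca7f, #73a233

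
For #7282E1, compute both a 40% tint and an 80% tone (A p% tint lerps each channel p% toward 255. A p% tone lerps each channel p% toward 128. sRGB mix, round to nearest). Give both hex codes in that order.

#AAB4ED, #7D8093

#7282E1 is rgb(114, 130, 225).
40% tint:
  R: 114 + 0.4×(255−114) = 114 + 56.4 = 170.4 → 170
  G: 130 + 0.4×(255−130) = 130 + 50 = 180 → 180
  B: 225 + 0.4×(255−225) = 225 + 12 = 237 → 237
  → #AAB4ED
80% tone:
  R: 114 + 11.2 = 125.2 → 125
  G: 130 − 1.6 = 128.4 → 128
  B: 225 − 77.6 = 147.4 → 147
  → #7D8093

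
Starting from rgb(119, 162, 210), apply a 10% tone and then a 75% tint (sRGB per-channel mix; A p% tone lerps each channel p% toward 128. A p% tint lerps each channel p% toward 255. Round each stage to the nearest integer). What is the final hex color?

#DDE7F2

Per channel, c → c + 0.1(128 − c):
  R: 119 + 0.1×(128−119) = 119 + 0.9 = 119.9 → 120
  G: 162 + 0.1×(128−162) = 162 − 3.4 = 158.6 → 159
  B: 210 + 0.1×(128−210) = 210 − 8.2 = 201.8 → 202
After the tone: rgb(120, 159, 202) = #789FCA.
A 75% tint moves each channel 75% toward 255:
  R: 120 + 101.25 = 221.25 → 221
  G: 159 + 0.75×(255−159) = 159 + 72 = 231 → 231
  B: 202 + 39.75 = 241.75 → 242
rgb(221, 231, 242) = #DDE7F2.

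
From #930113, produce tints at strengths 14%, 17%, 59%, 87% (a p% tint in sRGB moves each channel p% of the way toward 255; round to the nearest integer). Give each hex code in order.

#A22534, #A52C3B, #D3979E, #F1DEE0

#930113 is rgb(147, 1, 19).
14%: (147 + 15.12 = 162.12→162, 1 + 35.56 = 36.56→37, 19 + 33.04 = 52.04→52) → #A22534
17%: (147 + 18.36 = 165.36→165, 1 + 43.18 = 44.18→44, 19 + 40.12 = 59.12→59) → #A52C3B
59%: (147 + 63.72 = 210.72→211, 1 + 149.86 = 150.86→151, 19 + 139.24 = 158.24→158) → #D3979E
87%: (147 + 93.96 = 240.96→241, 1 + 220.98 = 221.98→222, 19 + 205.32 = 224.32→224) → #F1DEE0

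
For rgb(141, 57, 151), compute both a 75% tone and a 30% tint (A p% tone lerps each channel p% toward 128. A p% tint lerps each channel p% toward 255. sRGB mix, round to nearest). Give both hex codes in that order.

#836e86, #af74b6

75% tone:
  R: 141 + 0.75×(128−141) = 141 − 9.75 = 131.25 → 131
  G: 57 + 0.75×(128−57) = 57 + 53.25 = 110.25 → 110
  B: 151 + 0.75×(128−151) = 151 − 17.25 = 133.75 → 134
  → #836e86
30% tint:
  R: 141 + 0.3×(255−141) = 141 + 34.2 = 175.2 → 175
  G: 57 + 59.4 = 116.4 → 116
  B: 151 + 0.3×(255−151) = 151 + 31.2 = 182.2 → 182
  → #af74b6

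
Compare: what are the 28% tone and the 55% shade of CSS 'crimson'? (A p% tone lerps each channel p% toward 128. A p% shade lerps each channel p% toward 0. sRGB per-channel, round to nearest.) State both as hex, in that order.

#C2324F, #63091B

CSS crimson is rgb(220, 20, 60).
28% tone:
  R: 220 − 25.76 = 194.24 → 194
  G: 20 + 30.24 = 50.24 → 50
  B: 60 + 0.28×(128−60) = 60 + 19.04 = 79.04 → 79
  → #C2324F
55% shade:
  R: 220 + 0.55×(0−220) = 220 − 121 = 99 → 99
  G: 20 + 0.55×(0−20) = 20 − 11 = 9 → 9
  B: 60 + 0.55×(0−60) = 60 − 33 = 27 → 27
  → #63091B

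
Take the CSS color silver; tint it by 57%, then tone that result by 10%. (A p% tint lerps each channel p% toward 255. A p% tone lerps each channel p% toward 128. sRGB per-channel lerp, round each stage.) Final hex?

CSS silver is rgb(192, 192, 192).
A 57% tint moves each channel 57% toward 255:
  R: 192 + 0.57×(255−192) = 192 + 35.91 = 227.91 → 228
  G: 192 + 0.57×(255−192) = 192 + 35.91 = 227.91 → 228
  B: 192 + 0.57×(255−192) = 192 + 35.91 = 227.91 → 228
After the tint: rgb(228, 228, 228) = #e4e4e4.
Lerp each channel 10% toward 128:
  R: 228 − 10 = 218 → 218
  G: 228 + 0.1×(128−228) = 228 − 10 = 218 → 218
  B: 228 − 10 = 218 → 218
rgb(218, 218, 218) = #dadada.

#dadada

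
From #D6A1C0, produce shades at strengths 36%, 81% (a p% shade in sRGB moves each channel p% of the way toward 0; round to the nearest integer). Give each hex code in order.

#D6A1C0 is rgb(214, 161, 192).
36%: (214 − 77.04 = 136.96→137, 161 − 57.96 = 103.04→103, 192 − 69.12 = 122.88→123) → #89677B
81%: (214 − 173.34 = 40.66→41, 161 − 130.41 = 30.59→31, 192 − 155.52 = 36.48→36) → #291F24

#89677B, #291F24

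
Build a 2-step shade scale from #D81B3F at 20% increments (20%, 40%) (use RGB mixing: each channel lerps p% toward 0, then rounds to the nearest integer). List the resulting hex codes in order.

#D81B3F is rgb(216, 27, 63).
20%: (216 − 43.2 = 172.8→173, 27 − 5.4 = 21.6→22, 63 − 12.6 = 50.4→50) → #AD1632
40%: (216 − 86.4 = 129.6→130, 27 − 10.8 = 16.2→16, 63 − 25.2 = 37.8→38) → #821026

#AD1632, #821026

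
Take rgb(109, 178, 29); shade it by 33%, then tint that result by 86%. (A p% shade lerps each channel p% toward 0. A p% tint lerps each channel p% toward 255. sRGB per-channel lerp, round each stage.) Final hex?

#e6ecde

A 33% shade moves each channel 33% toward 0:
  R: 109 + 0.33×(0−109) = 109 − 35.97 = 73.03 → 73
  G: 178 + 0.33×(0−178) = 178 − 58.74 = 119.26 → 119
  B: 29 + 0.33×(0−29) = 29 − 9.57 = 19.43 → 19
After the shade: rgb(73, 119, 19) = #497713.
Per channel, c → c + 0.86(255 − c):
  R: 73 + 156.52 = 229.52 → 230
  G: 119 + 0.86×(255−119) = 119 + 116.96 = 235.96 → 236
  B: 19 + 202.96 = 221.96 → 222
rgb(230, 236, 222) = #e6ecde.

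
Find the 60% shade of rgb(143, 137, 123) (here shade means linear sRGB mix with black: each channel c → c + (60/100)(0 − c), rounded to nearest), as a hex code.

Lerp each channel 60% toward 0:
  R: 143 + 0.6×(0−143) = 143 − 85.8 = 57.2 → 57
  G: 137 − 82.2 = 54.8 → 55
  B: 123 + 0.6×(0−123) = 123 − 73.8 = 49.2 → 49
rgb(57, 55, 49) = #393731.

#393731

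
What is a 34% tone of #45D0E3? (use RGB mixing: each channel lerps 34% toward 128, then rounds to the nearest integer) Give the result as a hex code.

#59B5C1

#45D0E3 is rgb(69, 208, 227).
Per channel, c → c + 0.34(128 − c):
  R: 69 + 0.34×(128−69) = 69 + 20.06 = 89.06 → 89
  G: 208 − 27.2 = 180.8 → 181
  B: 227 − 33.66 = 193.34 → 193
rgb(89, 181, 193) = #59B5C1.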